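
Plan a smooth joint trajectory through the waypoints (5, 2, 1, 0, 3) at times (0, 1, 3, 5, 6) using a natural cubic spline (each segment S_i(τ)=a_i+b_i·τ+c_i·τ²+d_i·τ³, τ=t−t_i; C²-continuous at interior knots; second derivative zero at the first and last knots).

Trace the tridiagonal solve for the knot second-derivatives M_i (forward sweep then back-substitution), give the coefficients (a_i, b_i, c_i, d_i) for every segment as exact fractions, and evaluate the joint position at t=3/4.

  seg 0: a=5 b=-211/60 c=0 d=31/60
  seg 1: a=2 b=-59/30 c=31/20 d=-49/120
  seg 2: a=1 b=-2/3 c=-9/10 d=59/120
  seg 3: a=0 b=49/30 c=41/20 d=-41/60
S(3/4) = 3303/1280

Δ: Δ0=-3, Δ1=-1/2, Δ2=-1/2, Δ3=3
row 1: diag=6, rhs=15; c'=1/3, d'=5/2
row 2: denom=8−2·1/3=22/3; d'=(0−2·5/2)/(22/3)=-15/22
row 3: denom=6−2·3/11=60/11; d'=(21−2·-15/22)/(60/11)=41/10
back: M3=41/10
back: M2=-15/22−3/11·41/10=-9/5
back: M1=5/2−1/3·-9/5=31/10
M: M0=0, M1=31/10, M2=-9/5, M3=41/10, M4=0
seg 0: a=5, c=M0/2=0, d=(M1−M0)/(6·1)=31/60, b=Δ0−h0·(2M0+M1)/6=-211/60
seg 1: a=2, c=M1/2=31/20, d=(M2−M1)/(6·2)=-49/120, b=Δ1−h1·(2M1+M2)/6=-59/30
seg 2: a=1, c=M2/2=-9/10, d=(M3−M2)/(6·2)=59/120, b=Δ2−h2·(2M2+M3)/6=-2/3
seg 3: a=0, c=M3/2=41/20, d=(M4−M3)/(6·1)=-41/60, b=Δ3−h3·(2M3+M4)/6=49/30
t_q=3/4 → seg 0, τ=3/4; S=5+-211/60·τ+0·τ²+31/60·τ³=3303/1280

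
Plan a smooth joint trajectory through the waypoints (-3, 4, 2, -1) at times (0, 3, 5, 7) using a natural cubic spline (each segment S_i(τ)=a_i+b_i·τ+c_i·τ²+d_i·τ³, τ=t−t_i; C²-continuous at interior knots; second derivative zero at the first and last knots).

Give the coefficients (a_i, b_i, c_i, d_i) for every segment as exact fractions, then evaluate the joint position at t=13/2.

Δ: Δ0=7/3, Δ1=-1, Δ2=-3/2
row 1: diag=10, rhs=-20; c'=1/5, d'=-2
row 2: denom=8−2·1/5=38/5; d'=(-3−2·-2)/(38/5)=5/38
back: M2=5/38
back: M1=-2−1/5·5/38=-77/38
M: M0=0, M1=-77/38, M2=5/38, M3=0
seg 0: a=-3, c=M0/2=0, d=(M1−M0)/(6·3)=-77/684, b=Δ0−h0·(2M0+M1)/6=763/228
seg 1: a=4, c=M1/2=-77/76, d=(M2−M1)/(6·2)=41/228, b=Δ1−h1·(2M1+M2)/6=35/114
seg 2: a=2, c=M2/2=5/76, d=(M3−M2)/(6·2)=-5/456, b=Δ2−h2·(2M2+M3)/6=-181/114
t_q=13/2 → seg 2, τ=3/2; S=2+-181/114·τ+5/76·τ²+-5/456·τ³=-329/1216

  seg 0: a=-3 b=763/228 c=0 d=-77/684
  seg 1: a=4 b=35/114 c=-77/76 d=41/228
  seg 2: a=2 b=-181/114 c=5/76 d=-5/456
S(13/2) = -329/1216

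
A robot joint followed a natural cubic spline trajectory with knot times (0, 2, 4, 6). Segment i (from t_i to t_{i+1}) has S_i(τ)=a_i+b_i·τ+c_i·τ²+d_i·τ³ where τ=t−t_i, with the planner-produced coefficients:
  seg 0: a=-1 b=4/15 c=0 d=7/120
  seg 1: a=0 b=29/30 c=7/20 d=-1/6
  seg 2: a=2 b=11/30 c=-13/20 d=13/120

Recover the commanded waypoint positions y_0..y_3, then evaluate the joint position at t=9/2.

y_0=-1 y_1=0 y_2=2 y_3=1
S(9/2) = 651/320

y_0 = S_0(0) = a_0 = -1
y_1 = S_1(0) = a_1 = 0
y_2 = S_2(0) = a_2 = 2
y_3 = S_2(2) = 1
t_q=9/2 is in segment 2 (τ=1/2); S_2(τ)=651/320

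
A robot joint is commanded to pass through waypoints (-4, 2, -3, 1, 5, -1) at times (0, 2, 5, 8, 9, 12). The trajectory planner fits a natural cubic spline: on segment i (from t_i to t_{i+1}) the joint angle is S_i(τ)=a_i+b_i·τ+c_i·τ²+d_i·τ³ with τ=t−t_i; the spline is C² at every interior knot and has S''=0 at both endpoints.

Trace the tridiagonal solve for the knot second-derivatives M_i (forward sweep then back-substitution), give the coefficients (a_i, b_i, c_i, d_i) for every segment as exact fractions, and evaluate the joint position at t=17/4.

Δ: Δ0=3, Δ1=-5/3, Δ2=4/3, Δ3=4, Δ4=-2
row 1: diag=10, rhs=-28; c'=3/10, d'=-14/5
row 2: denom=12−3·3/10=111/10; d'=(18−3·-14/5)/(111/10)=88/37
row 3: denom=8−3·10/37=266/37; d'=(16−3·88/37)/(266/37)=164/133
row 4: denom=8−1·37/266=2091/266; d'=(-36−1·164/133)/(2091/266)=-9904/2091
back: M4=-9904/2091
back: M3=164/133−37/266·-9904/2091=3956/2091
back: M2=88/37−10/37·3956/2091=3904/2091
back: M1=-14/5−3/10·3904/2091=-2342/697
M: M0=0, M1=-2342/697, M2=3904/2091, M3=3956/2091, M4=-9904/2091, M5=0
seg 0: a=-4, c=M0/2=0, d=(M1−M0)/(6·2)=-1171/4182, b=Δ0−h0·(2M0+M1)/6=8615/2091
seg 1: a=2, c=M1/2=-1171/697, d=(M2−M1)/(6·3)=5465/18819, b=Δ1−h1·(2M1+M2)/6=1589/2091
seg 2: a=-3, c=M2/2=1952/2091, d=(M3−M2)/(6·3)=26/18819, b=Δ2−h2·(2M2+M3)/6=-182/123
seg 3: a=1, c=M3/2=1978/2091, d=(M4−M3)/(6·1)=-770/697, b=Δ3−h3·(2M3+M4)/6=8696/2091
seg 4: a=5, c=M4/2=-4952/2091, d=(M5−M4)/(6·3)=4952/18819, b=Δ4−h4·(2M4+M5)/6=5722/2091
t_q=17/4 → seg 1, τ=9/4; S=2+1589/2091·τ+-1171/697·τ²+5465/18819·τ³=-66361/44608

  seg 0: a=-4 b=8615/2091 c=0 d=-1171/4182
  seg 1: a=2 b=1589/2091 c=-1171/697 d=5465/18819
  seg 2: a=-3 b=-182/123 c=1952/2091 d=26/18819
  seg 3: a=1 b=8696/2091 c=1978/2091 d=-770/697
  seg 4: a=5 b=5722/2091 c=-4952/2091 d=4952/18819
S(17/4) = -66361/44608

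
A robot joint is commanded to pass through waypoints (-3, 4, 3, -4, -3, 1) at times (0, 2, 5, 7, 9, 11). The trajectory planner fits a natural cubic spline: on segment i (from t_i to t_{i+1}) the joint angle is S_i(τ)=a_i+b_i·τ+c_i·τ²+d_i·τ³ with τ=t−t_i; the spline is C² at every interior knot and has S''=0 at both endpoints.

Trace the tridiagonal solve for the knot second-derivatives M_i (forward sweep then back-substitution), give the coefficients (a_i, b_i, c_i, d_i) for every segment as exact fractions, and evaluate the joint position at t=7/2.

  seg 0: a=-3 b=6257/1542 c=0 d=-215/1542
  seg 1: a=4 b=3677/1542 c=-215/257 d=-107/4626
  seg 2: a=3 b=-2513/771 c=-537/514 d=2851/6168
  seg 3: a=-4 b=-2917/1542 c=1777/1028 d=-1643/6168
  seg 4: a=-3 b=1408/771 c=67/514 d=-67/3084
S(7/2) = 23095/4112

Δ: Δ0=7/2, Δ1=-1/3, Δ2=-7/2, Δ3=1/2, Δ4=2
row 1: diag=10, rhs=-23; c'=3/10, d'=-23/10
row 2: denom=10−3·3/10=91/10; d'=(-19−3·-23/10)/(91/10)=-121/91
row 3: denom=8−2·20/91=688/91; d'=(24−2·-121/91)/(688/91)=1213/344
row 4: denom=8−2·91/344=1285/172; d'=(9−2·1213/344)/(1285/172)=67/257
back: M4=67/257
back: M3=1213/344−91/344·67/257=1777/514
back: M2=-121/91−20/91·1777/514=-537/257
back: M1=-23/10−3/10·-537/257=-430/257
M: M0=0, M1=-430/257, M2=-537/257, M3=1777/514, M4=67/257, M5=0
seg 0: a=-3, c=M0/2=0, d=(M1−M0)/(6·2)=-215/1542, b=Δ0−h0·(2M0+M1)/6=6257/1542
seg 1: a=4, c=M1/2=-215/257, d=(M2−M1)/(6·3)=-107/4626, b=Δ1−h1·(2M1+M2)/6=3677/1542
seg 2: a=3, c=M2/2=-537/514, d=(M3−M2)/(6·2)=2851/6168, b=Δ2−h2·(2M2+M3)/6=-2513/771
seg 3: a=-4, c=M3/2=1777/1028, d=(M4−M3)/(6·2)=-1643/6168, b=Δ3−h3·(2M3+M4)/6=-2917/1542
seg 4: a=-3, c=M4/2=67/514, d=(M5−M4)/(6·2)=-67/3084, b=Δ4−h4·(2M4+M5)/6=1408/771
t_q=7/2 → seg 1, τ=3/2; S=4+3677/1542·τ+-215/257·τ²+-107/4626·τ³=23095/4112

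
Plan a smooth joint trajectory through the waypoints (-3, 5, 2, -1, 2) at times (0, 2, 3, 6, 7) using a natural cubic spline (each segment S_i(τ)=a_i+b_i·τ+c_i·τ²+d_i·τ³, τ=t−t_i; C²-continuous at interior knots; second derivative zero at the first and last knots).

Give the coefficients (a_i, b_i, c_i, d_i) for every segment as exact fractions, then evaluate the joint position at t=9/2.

Δ: Δ0=4, Δ1=-3, Δ2=-1, Δ3=3
row 1: diag=6, rhs=-42; c'=1/6, d'=-7
row 2: denom=8−1·1/6=47/6; d'=(12−1·-7)/(47/6)=114/47
row 3: denom=8−3·18/47=322/47; d'=(24−3·114/47)/(322/47)=393/161
back: M3=393/161
back: M2=114/47−18/47·393/161=240/161
back: M1=-7−1/6·240/161=-1167/161
M: M0=0, M1=-1167/161, M2=240/161, M3=393/161, M4=0
seg 0: a=-3, c=M0/2=0, d=(M1−M0)/(6·2)=-389/644, b=Δ0−h0·(2M0+M1)/6=1033/161
seg 1: a=5, c=M1/2=-1167/322, d=(M2−M1)/(6·1)=67/46, b=Δ1−h1·(2M1+M2)/6=-134/161
seg 2: a=2, c=M2/2=120/161, d=(M3−M2)/(6·3)=17/322, b=Δ2−h2·(2M2+M3)/6=-1195/322
seg 3: a=-1, c=M3/2=393/322, d=(M4−M3)/(6·1)=-131/322, b=Δ3−h3·(2M3+M4)/6=352/161
t_q=9/2 → seg 2, τ=3/2; S=2+-1195/322·τ+120/161·τ²+17/322·τ³=-4409/2576

  seg 0: a=-3 b=1033/161 c=0 d=-389/644
  seg 1: a=5 b=-134/161 c=-1167/322 d=67/46
  seg 2: a=2 b=-1195/322 c=120/161 d=17/322
  seg 3: a=-1 b=352/161 c=393/322 d=-131/322
S(9/2) = -4409/2576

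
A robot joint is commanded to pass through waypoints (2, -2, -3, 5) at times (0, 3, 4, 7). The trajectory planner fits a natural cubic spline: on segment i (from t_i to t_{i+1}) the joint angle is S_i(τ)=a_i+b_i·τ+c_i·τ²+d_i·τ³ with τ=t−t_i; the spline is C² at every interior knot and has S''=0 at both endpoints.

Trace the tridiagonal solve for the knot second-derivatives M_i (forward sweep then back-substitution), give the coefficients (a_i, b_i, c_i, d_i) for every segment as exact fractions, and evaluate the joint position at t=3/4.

Δ: Δ0=-4/3, Δ1=-1, Δ2=8/3
row 1: diag=8, rhs=2; c'=1/8, d'=1/4
row 2: denom=8−1·1/8=63/8; d'=(22−1·1/4)/(63/8)=58/21
back: M2=58/21
back: M1=1/4−1/8·58/21=-2/21
M: M0=0, M1=-2/21, M2=58/21, M3=0
seg 0: a=2, c=M0/2=0, d=(M1−M0)/(6·3)=-1/189, b=Δ0−h0·(2M0+M1)/6=-9/7
seg 1: a=-2, c=M1/2=-1/21, d=(M2−M1)/(6·1)=10/21, b=Δ1−h1·(2M1+M2)/6=-10/7
seg 2: a=-3, c=M2/2=29/21, d=(M3−M2)/(6·3)=-29/189, b=Δ2−h2·(2M2+M3)/6=-2/21
t_q=3/4 → seg 0, τ=3/4; S=2+-9/7·τ+0·τ²+-1/189·τ³=463/448

  seg 0: a=2 b=-9/7 c=0 d=-1/189
  seg 1: a=-2 b=-10/7 c=-1/21 d=10/21
  seg 2: a=-3 b=-2/21 c=29/21 d=-29/189
S(3/4) = 463/448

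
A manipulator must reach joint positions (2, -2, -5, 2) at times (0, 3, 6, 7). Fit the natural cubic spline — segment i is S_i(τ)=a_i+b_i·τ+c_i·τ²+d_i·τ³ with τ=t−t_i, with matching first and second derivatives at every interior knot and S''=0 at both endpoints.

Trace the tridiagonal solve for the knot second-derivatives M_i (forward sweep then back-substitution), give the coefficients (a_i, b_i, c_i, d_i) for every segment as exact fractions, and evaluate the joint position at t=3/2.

Δ: Δ0=-4/3, Δ1=-1, Δ2=7
row 1: diag=12, rhs=2; c'=1/4, d'=1/6
row 2: denom=8−3·1/4=29/4; d'=(48−3·1/6)/(29/4)=190/29
back: M2=190/29
back: M1=1/6−1/4·190/29=-128/87
M: M0=0, M1=-128/87, M2=190/29, M3=0
seg 0: a=2, c=M0/2=0, d=(M1−M0)/(6·3)=-64/783, b=Δ0−h0·(2M0+M1)/6=-52/87
seg 1: a=-2, c=M1/2=-64/87, d=(M2−M1)/(6·3)=349/783, b=Δ1−h1·(2M1+M2)/6=-244/87
seg 2: a=-5, c=M2/2=95/29, d=(M3−M2)/(6·1)=-95/87, b=Δ2−h2·(2M2+M3)/6=419/87
t_q=3/2 → seg 0, τ=3/2; S=2+-52/87·τ+0·τ²+-64/783·τ³=24/29

  seg 0: a=2 b=-52/87 c=0 d=-64/783
  seg 1: a=-2 b=-244/87 c=-64/87 d=349/783
  seg 2: a=-5 b=419/87 c=95/29 d=-95/87
S(3/2) = 24/29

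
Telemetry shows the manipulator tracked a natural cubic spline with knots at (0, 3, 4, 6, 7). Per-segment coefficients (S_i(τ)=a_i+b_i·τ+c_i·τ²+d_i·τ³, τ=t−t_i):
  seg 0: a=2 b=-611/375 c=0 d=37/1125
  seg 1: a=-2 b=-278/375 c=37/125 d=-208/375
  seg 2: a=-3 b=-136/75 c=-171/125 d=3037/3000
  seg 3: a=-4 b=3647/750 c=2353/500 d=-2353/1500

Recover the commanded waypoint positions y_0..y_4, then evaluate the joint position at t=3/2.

y_0=2 y_1=-2 y_2=-3 y_3=-4 y_4=4
S(3/2) = -333/1000

y_0 = S_0(0) = a_0 = 2
y_1 = S_1(0) = a_1 = -2
y_2 = S_2(0) = a_2 = -3
y_3 = S_3(0) = a_3 = -4
y_4 = S_3(1) = 4
t_q=3/2 is in segment 0 (τ=3/2); S_0(τ)=-333/1000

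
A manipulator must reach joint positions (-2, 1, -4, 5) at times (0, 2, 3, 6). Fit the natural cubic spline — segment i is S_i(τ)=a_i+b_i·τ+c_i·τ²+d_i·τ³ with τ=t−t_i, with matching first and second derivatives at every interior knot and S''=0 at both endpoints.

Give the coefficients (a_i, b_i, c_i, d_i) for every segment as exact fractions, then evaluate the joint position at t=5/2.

Δ: Δ0=3/2, Δ1=-5, Δ2=3
row 1: diag=6, rhs=-39; c'=1/6, d'=-13/2
row 2: denom=8−1·1/6=47/6; d'=(48−1·-13/2)/(47/6)=327/47
back: M2=327/47
back: M1=-13/2−1/6·327/47=-360/47
M: M0=0, M1=-360/47, M2=327/47, M3=0
seg 0: a=-2, c=M0/2=0, d=(M1−M0)/(6·2)=-30/47, b=Δ0−h0·(2M0+M1)/6=381/94
seg 1: a=1, c=M1/2=-180/47, d=(M2−M1)/(6·1)=229/94, b=Δ1−h1·(2M1+M2)/6=-339/94
seg 2: a=-4, c=M2/2=327/94, d=(M3−M2)/(6·3)=-109/282, b=Δ2−h2·(2M2+M3)/6=-186/47
t_q=5/2 → seg 1, τ=1/2; S=1+-339/94·τ+-180/47·τ²+229/94·τ³=-1095/752

  seg 0: a=-2 b=381/94 c=0 d=-30/47
  seg 1: a=1 b=-339/94 c=-180/47 d=229/94
  seg 2: a=-4 b=-186/47 c=327/94 d=-109/282
S(5/2) = -1095/752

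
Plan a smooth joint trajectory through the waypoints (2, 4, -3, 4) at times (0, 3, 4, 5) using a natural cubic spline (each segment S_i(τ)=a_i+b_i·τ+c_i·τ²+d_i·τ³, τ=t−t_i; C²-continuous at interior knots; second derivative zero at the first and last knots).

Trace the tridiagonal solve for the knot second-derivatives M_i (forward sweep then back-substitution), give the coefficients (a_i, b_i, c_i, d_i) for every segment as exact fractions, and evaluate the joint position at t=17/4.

Δ: Δ0=2/3, Δ1=-7, Δ2=7
row 1: diag=8, rhs=-46; c'=1/8, d'=-23/4
row 2: denom=4−1·1/8=31/8; d'=(84−1·-23/4)/(31/8)=718/31
back: M2=718/31
back: M1=-23/4−1/8·718/31=-268/31
M: M0=0, M1=-268/31, M2=718/31, M3=0
seg 0: a=2, c=M0/2=0, d=(M1−M0)/(6·3)=-134/279, b=Δ0−h0·(2M0+M1)/6=464/93
seg 1: a=4, c=M1/2=-134/31, d=(M2−M1)/(6·1)=493/93, b=Δ1−h1·(2M1+M2)/6=-742/93
seg 2: a=-3, c=M2/2=359/31, d=(M3−M2)/(6·1)=-359/93, b=Δ2−h2·(2M2+M3)/6=-67/93
t_q=17/4 → seg 2, τ=1/4; S=-3+-67/93·τ+359/31·τ²+-359/93·τ³=-4993/1984

  seg 0: a=2 b=464/93 c=0 d=-134/279
  seg 1: a=4 b=-742/93 c=-134/31 d=493/93
  seg 2: a=-3 b=-67/93 c=359/31 d=-359/93
S(17/4) = -4993/1984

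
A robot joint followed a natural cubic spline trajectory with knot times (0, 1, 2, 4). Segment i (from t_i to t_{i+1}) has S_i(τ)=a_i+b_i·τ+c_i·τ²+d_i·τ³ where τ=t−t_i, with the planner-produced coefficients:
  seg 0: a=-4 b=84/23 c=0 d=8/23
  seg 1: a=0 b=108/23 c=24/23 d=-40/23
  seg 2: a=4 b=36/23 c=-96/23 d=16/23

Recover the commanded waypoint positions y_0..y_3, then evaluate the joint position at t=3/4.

y_0 = S_0(0) = a_0 = -4
y_1 = S_1(0) = a_1 = 0
y_2 = S_2(0) = a_2 = 4
y_3 = S_2(2) = -4
t_q=3/4 is in segment 0 (τ=3/4); S_0(τ)=-205/184

y_0=-4 y_1=0 y_2=4 y_3=-4
S(3/4) = -205/184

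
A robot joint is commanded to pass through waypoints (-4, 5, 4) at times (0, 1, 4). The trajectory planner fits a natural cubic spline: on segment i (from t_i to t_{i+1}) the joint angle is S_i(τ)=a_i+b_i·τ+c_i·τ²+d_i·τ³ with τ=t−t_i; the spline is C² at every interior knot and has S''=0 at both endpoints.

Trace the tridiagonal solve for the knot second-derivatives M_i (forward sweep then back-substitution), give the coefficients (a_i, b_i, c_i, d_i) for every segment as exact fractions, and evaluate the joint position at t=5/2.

Δ: Δ0=9, Δ1=-1/3
row 1: diag=8, rhs=-56; c'=3/8, d'=-7
back: M1=-7
M: M0=0, M1=-7, M2=0
seg 0: a=-4, c=M0/2=0, d=(M1−M0)/(6·1)=-7/6, b=Δ0−h0·(2M0+M1)/6=61/6
seg 1: a=5, c=M1/2=-7/2, d=(M2−M1)/(6·3)=7/18, b=Δ1−h1·(2M1+M2)/6=20/3
t_q=5/2 → seg 1, τ=3/2; S=5+20/3·τ+-7/2·τ²+7/18·τ³=135/16

  seg 0: a=-4 b=61/6 c=0 d=-7/6
  seg 1: a=5 b=20/3 c=-7/2 d=7/18
S(5/2) = 135/16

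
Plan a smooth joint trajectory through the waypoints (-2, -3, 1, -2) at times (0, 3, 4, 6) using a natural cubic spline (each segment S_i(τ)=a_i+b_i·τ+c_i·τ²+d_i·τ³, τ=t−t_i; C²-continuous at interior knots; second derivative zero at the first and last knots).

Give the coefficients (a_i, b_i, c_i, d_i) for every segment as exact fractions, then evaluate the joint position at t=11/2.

Δ: Δ0=-1/3, Δ1=4, Δ2=-3/2
row 1: diag=8, rhs=26; c'=1/8, d'=13/4
row 2: denom=6−1·1/8=47/8; d'=(-33−1·13/4)/(47/8)=-290/47
back: M2=-290/47
back: M1=13/4−1/8·-290/47=189/47
M: M0=0, M1=189/47, M2=-290/47, M3=0
seg 0: a=-2, c=M0/2=0, d=(M1−M0)/(6·3)=21/94, b=Δ0−h0·(2M0+M1)/6=-661/282
seg 1: a=-3, c=M1/2=189/94, d=(M2−M1)/(6·1)=-479/282, b=Δ1−h1·(2M1+M2)/6=520/141
seg 2: a=1, c=M2/2=-145/47, d=(M3−M2)/(6·2)=145/282, b=Δ2−h2·(2M2+M3)/6=737/282
t_q=11/2 → seg 2, τ=3/2; S=1+737/282·τ+-145/47·τ²+145/282·τ³=-215/752

  seg 0: a=-2 b=-661/282 c=0 d=21/94
  seg 1: a=-3 b=520/141 c=189/94 d=-479/282
  seg 2: a=1 b=737/282 c=-145/47 d=145/282
S(11/2) = -215/752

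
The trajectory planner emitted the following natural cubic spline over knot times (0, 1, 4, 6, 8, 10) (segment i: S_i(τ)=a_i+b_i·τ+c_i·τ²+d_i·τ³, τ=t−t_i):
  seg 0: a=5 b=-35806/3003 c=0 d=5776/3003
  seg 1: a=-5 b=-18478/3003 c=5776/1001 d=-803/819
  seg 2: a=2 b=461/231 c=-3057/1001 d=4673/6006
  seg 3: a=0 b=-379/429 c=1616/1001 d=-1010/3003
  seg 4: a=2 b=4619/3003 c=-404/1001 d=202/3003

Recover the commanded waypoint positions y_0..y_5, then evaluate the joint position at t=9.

y_0 = S_0(0) = a_0 = 5
y_1 = S_1(0) = a_1 = -5
y_2 = S_2(0) = a_2 = 2
y_3 = S_3(0) = a_3 = 0
y_4 = S_4(0) = a_4 = 2
y_5 = S_4(2) = 4
t_q=9 is in segment 4 (τ=1); S_4(τ)=3205/1001

y_0=5 y_1=-5 y_2=2 y_3=0 y_4=2 y_5=4
S(9) = 3205/1001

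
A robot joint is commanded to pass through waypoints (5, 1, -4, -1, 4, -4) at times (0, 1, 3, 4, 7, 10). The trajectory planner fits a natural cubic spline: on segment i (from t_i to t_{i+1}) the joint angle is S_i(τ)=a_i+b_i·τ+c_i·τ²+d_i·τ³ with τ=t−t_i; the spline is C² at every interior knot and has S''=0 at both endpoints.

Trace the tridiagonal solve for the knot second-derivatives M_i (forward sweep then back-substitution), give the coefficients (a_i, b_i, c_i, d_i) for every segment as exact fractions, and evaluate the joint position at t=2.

Δ: Δ0=-4, Δ1=-5/2, Δ2=3, Δ3=5/3, Δ4=-8/3
row 1: diag=6, rhs=9; c'=1/3, d'=3/2
row 2: denom=6−2·1/3=16/3; d'=(33−2·3/2)/(16/3)=45/8
row 3: denom=8−1·3/16=125/16; d'=(-8−1·45/8)/(125/16)=-218/125
row 4: denom=12−3·48/125=1356/125; d'=(-26−3·-218/125)/(1356/125)=-649/339
back: M4=-649/339
back: M3=-218/125−48/125·-649/339=-114/113
back: M2=45/8−3/16·-114/113=657/113
back: M1=3/2−1/3·657/113=-99/226
M: M0=0, M1=-99/226, M2=657/113, M3=-114/113, M4=-649/339, M5=0
seg 0: a=5, c=M0/2=0, d=(M1−M0)/(6·1)=-33/452, b=Δ0−h0·(2M0+M1)/6=-1775/452
seg 1: a=1, c=M1/2=-99/452, d=(M2−M1)/(6·2)=471/904, b=Δ1−h1·(2M1+M2)/6=-937/226
seg 2: a=-4, c=M2/2=657/226, d=(M3−M2)/(6·1)=-257/226, b=Δ2−h2·(2M2+M3)/6=139/113
seg 3: a=-1, c=M3/2=-57/113, d=(M4−M3)/(6·3)=-307/6102, b=Δ3−h3·(2M3+M4)/6=821/226
seg 4: a=4, c=M4/2=-649/678, d=(M5−M4)/(6·3)=649/6102, b=Δ4−h4·(2M4+M5)/6=-85/113
t_q=2 → seg 1, τ=1; S=1+-937/226·τ+-99/452·τ²+471/904·τ³=-2571/904

  seg 0: a=5 b=-1775/452 c=0 d=-33/452
  seg 1: a=1 b=-937/226 c=-99/452 d=471/904
  seg 2: a=-4 b=139/113 c=657/226 d=-257/226
  seg 3: a=-1 b=821/226 c=-57/113 d=-307/6102
  seg 4: a=4 b=-85/113 c=-649/678 d=649/6102
S(2) = -2571/904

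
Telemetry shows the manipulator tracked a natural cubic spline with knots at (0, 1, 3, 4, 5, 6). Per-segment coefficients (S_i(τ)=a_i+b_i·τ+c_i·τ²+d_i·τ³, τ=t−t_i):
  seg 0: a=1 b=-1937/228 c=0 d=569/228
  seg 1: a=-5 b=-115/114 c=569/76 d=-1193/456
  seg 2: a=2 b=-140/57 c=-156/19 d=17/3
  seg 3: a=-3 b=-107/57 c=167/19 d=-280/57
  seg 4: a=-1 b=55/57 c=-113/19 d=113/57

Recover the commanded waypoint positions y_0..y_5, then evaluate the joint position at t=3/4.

y_0 = S_0(0) = a_0 = 1
y_1 = S_1(0) = a_1 = -5
y_2 = S_2(0) = a_2 = 2
y_3 = S_3(0) = a_3 = -3
y_4 = S_4(0) = a_4 = -1
y_5 = S_4(1) = -4
t_q=3/4 is in segment 0 (τ=3/4); S_0(τ)=-21007/4864

y_0=1 y_1=-5 y_2=2 y_3=-3 y_4=-1 y_5=-4
S(3/4) = -21007/4864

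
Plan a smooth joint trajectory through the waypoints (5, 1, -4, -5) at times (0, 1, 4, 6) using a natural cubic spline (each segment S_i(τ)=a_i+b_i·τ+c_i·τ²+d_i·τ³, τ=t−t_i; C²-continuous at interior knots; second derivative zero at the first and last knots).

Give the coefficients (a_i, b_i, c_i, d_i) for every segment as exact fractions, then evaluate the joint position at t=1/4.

Δ: Δ0=-4, Δ1=-5/3, Δ2=-1/2
row 1: diag=8, rhs=14; c'=3/8, d'=7/4
row 2: denom=10−3·3/8=71/8; d'=(7−3·7/4)/(71/8)=14/71
back: M2=14/71
back: M1=7/4−3/8·14/71=119/71
M: M0=0, M1=119/71, M2=14/71, M3=0
seg 0: a=5, c=M0/2=0, d=(M1−M0)/(6·1)=119/426, b=Δ0−h0·(2M0+M1)/6=-1823/426
seg 1: a=1, c=M1/2=119/142, d=(M2−M1)/(6·3)=-35/426, b=Δ1−h1·(2M1+M2)/6=-733/213
seg 2: a=-4, c=M2/2=7/71, d=(M3−M2)/(6·2)=-7/426, b=Δ2−h2·(2M2+M3)/6=-269/426
t_q=1/4 → seg 0, τ=1/4; S=5+-1823/426·τ+0·τ²+119/426·τ³=35757/9088

  seg 0: a=5 b=-1823/426 c=0 d=119/426
  seg 1: a=1 b=-733/213 c=119/142 d=-35/426
  seg 2: a=-4 b=-269/426 c=7/71 d=-7/426
S(1/4) = 35757/9088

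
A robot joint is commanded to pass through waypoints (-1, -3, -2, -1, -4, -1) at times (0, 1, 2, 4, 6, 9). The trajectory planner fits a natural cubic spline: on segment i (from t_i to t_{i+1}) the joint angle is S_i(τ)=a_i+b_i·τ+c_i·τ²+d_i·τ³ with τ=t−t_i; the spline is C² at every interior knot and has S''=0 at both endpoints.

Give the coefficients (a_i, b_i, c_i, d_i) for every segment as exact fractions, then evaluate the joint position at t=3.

  seg 0: a=-1 b=-1103/397 c=0 d=309/397
  seg 1: a=-3 b=-176/397 c=927/397 d=-354/397
  seg 2: a=-2 b=616/397 c=-135/397 d=-295/3176
  seg 3: a=-1 b=-733/794 c=-1425/1588 d=967/3176
  seg 4: a=-4 b=-341/397 c=369/397 d=-41/397
S(3) = -2799/3176

Δ: Δ0=-2, Δ1=1, Δ2=1/2, Δ3=-3/2, Δ4=1
row 1: diag=4, rhs=18; c'=1/4, d'=9/2
row 2: denom=6−1·1/4=23/4; d'=(-3−1·9/2)/(23/4)=-30/23
row 3: denom=8−2·8/23=168/23; d'=(-12−2·-30/23)/(168/23)=-9/7
row 4: denom=10−2·23/84=397/42; d'=(15−2·-9/7)/(397/42)=738/397
back: M4=738/397
back: M3=-9/7−23/84·738/397=-1425/794
back: M2=-30/23−8/23·-1425/794=-270/397
back: M1=9/2−1/4·-270/397=1854/397
M: M0=0, M1=1854/397, M2=-270/397, M3=-1425/794, M4=738/397, M5=0
seg 0: a=-1, c=M0/2=0, d=(M1−M0)/(6·1)=309/397, b=Δ0−h0·(2M0+M1)/6=-1103/397
seg 1: a=-3, c=M1/2=927/397, d=(M2−M1)/(6·1)=-354/397, b=Δ1−h1·(2M1+M2)/6=-176/397
seg 2: a=-2, c=M2/2=-135/397, d=(M3−M2)/(6·2)=-295/3176, b=Δ2−h2·(2M2+M3)/6=616/397
seg 3: a=-1, c=M3/2=-1425/1588, d=(M4−M3)/(6·2)=967/3176, b=Δ3−h3·(2M3+M4)/6=-733/794
seg 4: a=-4, c=M4/2=369/397, d=(M5−M4)/(6·3)=-41/397, b=Δ4−h4·(2M4+M5)/6=-341/397
t_q=3 → seg 2, τ=1; S=-2+616/397·τ+-135/397·τ²+-295/3176·τ³=-2799/3176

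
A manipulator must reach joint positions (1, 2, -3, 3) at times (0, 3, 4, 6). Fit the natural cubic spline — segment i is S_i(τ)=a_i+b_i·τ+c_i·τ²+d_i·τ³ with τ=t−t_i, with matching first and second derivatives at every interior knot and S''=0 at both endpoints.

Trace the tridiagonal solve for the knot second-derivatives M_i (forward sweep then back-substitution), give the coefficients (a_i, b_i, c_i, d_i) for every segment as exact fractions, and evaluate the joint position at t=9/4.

Δ: Δ0=1/3, Δ1=-5, Δ2=3
row 1: diag=8, rhs=-32; c'=1/8, d'=-4
row 2: denom=6−1·1/8=47/8; d'=(48−1·-4)/(47/8)=416/47
back: M2=416/47
back: M1=-4−1/8·416/47=-240/47
M: M0=0, M1=-240/47, M2=416/47, M3=0
seg 0: a=1, c=M0/2=0, d=(M1−M0)/(6·3)=-40/141, b=Δ0−h0·(2M0+M1)/6=407/141
seg 1: a=2, c=M1/2=-120/47, d=(M2−M1)/(6·1)=328/141, b=Δ1−h1·(2M1+M2)/6=-673/141
seg 2: a=-3, c=M2/2=208/47, d=(M3−M2)/(6·2)=-104/141, b=Δ2−h2·(2M2+M3)/6=-409/141
t_q=9/4 → seg 0, τ=9/4; S=1+407/141·τ+0·τ²+-40/141·τ³=1603/376

  seg 0: a=1 b=407/141 c=0 d=-40/141
  seg 1: a=2 b=-673/141 c=-120/47 d=328/141
  seg 2: a=-3 b=-409/141 c=208/47 d=-104/141
S(9/4) = 1603/376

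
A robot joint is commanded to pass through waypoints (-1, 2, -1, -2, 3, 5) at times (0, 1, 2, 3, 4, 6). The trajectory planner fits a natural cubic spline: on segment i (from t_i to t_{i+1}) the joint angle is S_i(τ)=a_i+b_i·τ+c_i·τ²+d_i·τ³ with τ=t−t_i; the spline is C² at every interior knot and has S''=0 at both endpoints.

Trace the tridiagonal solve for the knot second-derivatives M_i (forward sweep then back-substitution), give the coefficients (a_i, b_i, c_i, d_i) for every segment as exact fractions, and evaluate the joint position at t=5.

  seg 0: a=-1 b=495/107 c=0 d=-174/107
  seg 1: a=2 b=-27/107 c=-522/107 d=228/107
  seg 2: a=-1 b=-387/107 c=162/107 d=118/107
  seg 3: a=-2 b=291/107 c=516/107 d=-272/107
  seg 4: a=3 b=507/107 c=-300/107 d=50/107
S(5) = 578/107

Δ: Δ0=3, Δ1=-3, Δ2=-1, Δ3=5, Δ4=1
row 1: diag=4, rhs=-36; c'=1/4, d'=-9
row 2: denom=4−1·1/4=15/4; d'=(12−1·-9)/(15/4)=28/5
row 3: denom=4−1·4/15=56/15; d'=(36−1·28/5)/(56/15)=57/7
row 4: denom=6−1·15/56=321/56; d'=(-24−1·57/7)/(321/56)=-600/107
back: M4=-600/107
back: M3=57/7−15/56·-600/107=1032/107
back: M2=28/5−4/15·1032/107=324/107
back: M1=-9−1/4·324/107=-1044/107
M: M0=0, M1=-1044/107, M2=324/107, M3=1032/107, M4=-600/107, M5=0
seg 0: a=-1, c=M0/2=0, d=(M1−M0)/(6·1)=-174/107, b=Δ0−h0·(2M0+M1)/6=495/107
seg 1: a=2, c=M1/2=-522/107, d=(M2−M1)/(6·1)=228/107, b=Δ1−h1·(2M1+M2)/6=-27/107
seg 2: a=-1, c=M2/2=162/107, d=(M3−M2)/(6·1)=118/107, b=Δ2−h2·(2M2+M3)/6=-387/107
seg 3: a=-2, c=M3/2=516/107, d=(M4−M3)/(6·1)=-272/107, b=Δ3−h3·(2M3+M4)/6=291/107
seg 4: a=3, c=M4/2=-300/107, d=(M5−M4)/(6·2)=50/107, b=Δ4−h4·(2M4+M5)/6=507/107
t_q=5 → seg 4, τ=1; S=3+507/107·τ+-300/107·τ²+50/107·τ³=578/107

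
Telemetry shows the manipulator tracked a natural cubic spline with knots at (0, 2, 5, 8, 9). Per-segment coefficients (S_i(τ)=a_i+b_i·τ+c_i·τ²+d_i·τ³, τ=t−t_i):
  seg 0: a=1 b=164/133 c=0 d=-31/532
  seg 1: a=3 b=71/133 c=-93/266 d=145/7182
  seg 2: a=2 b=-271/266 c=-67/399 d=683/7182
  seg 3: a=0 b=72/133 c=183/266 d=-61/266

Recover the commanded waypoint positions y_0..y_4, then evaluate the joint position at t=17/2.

y_0 = S_0(0) = a_0 = 1
y_1 = S_1(0) = a_1 = 3
y_2 = S_2(0) = a_2 = 2
y_3 = S_3(0) = a_3 = 0
y_4 = S_3(1) = 1
t_q=17/2 is in segment 3 (τ=1/2); S_3(τ)=881/2128

y_0=1 y_1=3 y_2=2 y_3=0 y_4=1
S(17/2) = 881/2128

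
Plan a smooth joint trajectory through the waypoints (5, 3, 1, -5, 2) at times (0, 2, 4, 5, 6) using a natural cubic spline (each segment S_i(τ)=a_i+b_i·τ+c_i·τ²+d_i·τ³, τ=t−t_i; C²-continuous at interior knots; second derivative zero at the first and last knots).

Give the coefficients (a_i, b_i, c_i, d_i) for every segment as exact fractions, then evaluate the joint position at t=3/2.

  seg 0: a=5 b=-25/14 c=0 d=11/56
  seg 1: a=3 b=4/7 c=33/28 d=-55/56
  seg 2: a=1 b=-13/2 c=-33/7 d=73/14
  seg 3: a=-5 b=-2/7 c=153/14 d=-51/14
S(3/2) = 191/64

Δ: Δ0=-1, Δ1=-1, Δ2=-6, Δ3=7
row 1: diag=8, rhs=0; c'=1/4, d'=0
row 2: denom=6−2·1/4=11/2; d'=(-30−2·0)/(11/2)=-60/11
row 3: denom=4−1·2/11=42/11; d'=(78−1·-60/11)/(42/11)=153/7
back: M3=153/7
back: M2=-60/11−2/11·153/7=-66/7
back: M1=0−1/4·-66/7=33/14
M: M0=0, M1=33/14, M2=-66/7, M3=153/7, M4=0
seg 0: a=5, c=M0/2=0, d=(M1−M0)/(6·2)=11/56, b=Δ0−h0·(2M0+M1)/6=-25/14
seg 1: a=3, c=M1/2=33/28, d=(M2−M1)/(6·2)=-55/56, b=Δ1−h1·(2M1+M2)/6=4/7
seg 2: a=1, c=M2/2=-33/7, d=(M3−M2)/(6·1)=73/14, b=Δ2−h2·(2M2+M3)/6=-13/2
seg 3: a=-5, c=M3/2=153/14, d=(M4−M3)/(6·1)=-51/14, b=Δ3−h3·(2M3+M4)/6=-2/7
t_q=3/2 → seg 0, τ=3/2; S=5+-25/14·τ+0·τ²+11/56·τ³=191/64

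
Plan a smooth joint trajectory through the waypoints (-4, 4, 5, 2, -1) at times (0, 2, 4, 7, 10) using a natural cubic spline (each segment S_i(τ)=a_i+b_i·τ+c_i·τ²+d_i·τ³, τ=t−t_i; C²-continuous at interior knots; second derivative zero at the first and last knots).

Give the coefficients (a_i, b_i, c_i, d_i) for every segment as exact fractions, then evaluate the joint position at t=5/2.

Δ: Δ0=4, Δ1=1/2, Δ2=-1, Δ3=-1
row 1: diag=8, rhs=-21; c'=1/4, d'=-21/8
row 2: denom=10−2·1/4=19/2; d'=(-9−2·-21/8)/(19/2)=-15/38
row 3: denom=12−3·6/19=210/19; d'=(0−3·-15/38)/(210/19)=3/28
back: M3=3/28
back: M2=-15/38−6/19·3/28=-3/7
back: M1=-21/8−1/4·-3/7=-141/56
M: M0=0, M1=-141/56, M2=-3/7, M3=3/28, M4=0
seg 0: a=-4, c=M0/2=0, d=(M1−M0)/(6·2)=-47/224, b=Δ0−h0·(2M0+M1)/6=271/56
seg 1: a=4, c=M1/2=-141/112, d=(M2−M1)/(6·2)=39/224, b=Δ1−h1·(2M1+M2)/6=65/28
seg 2: a=5, c=M2/2=-3/14, d=(M3−M2)/(6·3)=5/168, b=Δ2−h2·(2M2+M3)/6=-5/8
seg 3: a=2, c=M3/2=3/56, d=(M4−M3)/(6·3)=-1/168, b=Δ3−h3·(2M3+M4)/6=-31/28
t_q=5/2 → seg 1, τ=1/2; S=4+65/28·τ+-141/112·τ²+39/224·τ³=8723/1792

  seg 0: a=-4 b=271/56 c=0 d=-47/224
  seg 1: a=4 b=65/28 c=-141/112 d=39/224
  seg 2: a=5 b=-5/8 c=-3/14 d=5/168
  seg 3: a=2 b=-31/28 c=3/56 d=-1/168
S(5/2) = 8723/1792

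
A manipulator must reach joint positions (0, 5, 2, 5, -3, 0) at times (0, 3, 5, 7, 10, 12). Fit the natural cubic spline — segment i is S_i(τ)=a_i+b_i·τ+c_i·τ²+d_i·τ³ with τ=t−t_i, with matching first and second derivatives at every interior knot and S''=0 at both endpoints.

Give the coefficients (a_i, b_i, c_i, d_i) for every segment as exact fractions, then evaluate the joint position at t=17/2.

Δ: Δ0=5/3, Δ1=-3/2, Δ2=3/2, Δ3=-8/3, Δ4=3/2
row 1: diag=10, rhs=-19; c'=1/5, d'=-19/10
row 2: denom=8−2·1/5=38/5; d'=(18−2·-19/10)/(38/5)=109/38
row 3: denom=10−2·5/19=180/19; d'=(-25−2·109/38)/(180/19)=-146/45
row 4: denom=10−3·19/60=181/20; d'=(25−3·-146/45)/(181/20)=2084/543
back: M4=2084/543
back: M3=-146/45−19/60·2084/543=-7265/1629
back: M2=109/38−5/19·-7265/1629=13169/3258
back: M1=-19/10−1/5·13169/3258=-4412/1629
M: M0=0, M1=-4412/1629, M2=13169/3258, M3=-7265/1629, M4=2084/543, M5=0
seg 0: a=0, c=M0/2=0, d=(M1−M0)/(6·3)=-2206/14661, b=Δ0−h0·(2M0+M1)/6=4921/1629
seg 1: a=5, c=M1/2=-2206/1629, d=(M2−M1)/(6·2)=7331/13032, b=Δ1−h1·(2M1+M2)/6=-1697/1629
seg 2: a=2, c=M2/2=13169/6516, d=(M3−M2)/(6·2)=-9233/13032, b=Δ2−h2·(2M2+M3)/6=317/1086
seg 3: a=5, c=M3/2=-7265/3258, d=(M4−M3)/(6·3)=13517/29322, b=Δ3−h3·(2M3+M4)/6=-205/1629
seg 4: a=-3, c=M4/2=1042/543, d=(M5−M4)/(6·2)=-521/1629, b=Δ4−h4·(2M4+M5)/6=-3449/3258
t_q=17/2 → seg 3, τ=3/2; S=5+-205/1629·τ+-7265/3258·τ²+13517/29322·τ³=3909/2896

  seg 0: a=0 b=4921/1629 c=0 d=-2206/14661
  seg 1: a=5 b=-1697/1629 c=-2206/1629 d=7331/13032
  seg 2: a=2 b=317/1086 c=13169/6516 d=-9233/13032
  seg 3: a=5 b=-205/1629 c=-7265/3258 d=13517/29322
  seg 4: a=-3 b=-3449/3258 c=1042/543 d=-521/1629
S(17/2) = 3909/2896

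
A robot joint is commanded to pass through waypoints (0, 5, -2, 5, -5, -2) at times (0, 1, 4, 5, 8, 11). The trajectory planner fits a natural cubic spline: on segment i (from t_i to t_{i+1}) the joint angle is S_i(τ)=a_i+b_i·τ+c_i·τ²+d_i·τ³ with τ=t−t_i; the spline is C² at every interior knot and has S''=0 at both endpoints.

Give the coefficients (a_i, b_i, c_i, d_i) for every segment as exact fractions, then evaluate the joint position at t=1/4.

  seg 0: a=0 b=10436/1563 c=0 d=-2621/1563
  seg 1: a=5 b=2573/1563 c=-2621/521 d=17369/14067
  seg 2: a=-2 b=7502/1563 c=9506/1563 d=-6067/1563
  seg 3: a=5 b=2771/521 c=-8695/1563 d=12562/14067
  seg 4: a=-5 b=-2057/521 c=1289/521 d=-1289/4689
S(1/4) = 54785/33344

Δ: Δ0=5, Δ1=-7/3, Δ2=7, Δ3=-10/3, Δ4=1
row 1: diag=8, rhs=-44; c'=3/8, d'=-11/2
row 2: denom=8−3·3/8=55/8; d'=(56−3·-11/2)/(55/8)=116/11
row 3: denom=8−1·8/55=432/55; d'=(-62−1·116/11)/(432/55)=-665/72
row 4: denom=12−3·55/144=521/48; d'=(26−3·-665/72)/(521/48)=2578/521
back: M4=2578/521
back: M3=-665/72−55/144·2578/521=-17390/1563
back: M2=116/11−8/55·-17390/1563=19012/1563
back: M1=-11/2−3/8·19012/1563=-5242/521
M: M0=0, M1=-5242/521, M2=19012/1563, M3=-17390/1563, M4=2578/521, M5=0
seg 0: a=0, c=M0/2=0, d=(M1−M0)/(6·1)=-2621/1563, b=Δ0−h0·(2M0+M1)/6=10436/1563
seg 1: a=5, c=M1/2=-2621/521, d=(M2−M1)/(6·3)=17369/14067, b=Δ1−h1·(2M1+M2)/6=2573/1563
seg 2: a=-2, c=M2/2=9506/1563, d=(M3−M2)/(6·1)=-6067/1563, b=Δ2−h2·(2M2+M3)/6=7502/1563
seg 3: a=5, c=M3/2=-8695/1563, d=(M4−M3)/(6·3)=12562/14067, b=Δ3−h3·(2M3+M4)/6=2771/521
seg 4: a=-5, c=M4/2=1289/521, d=(M5−M4)/(6·3)=-1289/4689, b=Δ4−h4·(2M4+M5)/6=-2057/521
t_q=1/4 → seg 0, τ=1/4; S=0+10436/1563·τ+0·τ²+-2621/1563·τ³=54785/33344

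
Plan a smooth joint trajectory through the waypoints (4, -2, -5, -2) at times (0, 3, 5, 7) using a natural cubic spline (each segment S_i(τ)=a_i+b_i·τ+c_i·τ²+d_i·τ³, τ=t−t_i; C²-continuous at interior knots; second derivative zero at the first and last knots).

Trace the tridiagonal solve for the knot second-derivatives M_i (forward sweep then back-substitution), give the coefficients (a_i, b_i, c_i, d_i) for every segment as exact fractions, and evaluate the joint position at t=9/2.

  seg 0: a=4 b=-73/38 c=0 d=-1/114
  seg 1: a=-2 b=-41/19 c=-3/38 d=31/152
  seg 2: a=-5 b=-1/38 c=87/76 d=-29/152
S(9/2) = -5747/1216

Δ: Δ0=-2, Δ1=-3/2, Δ2=3/2
row 1: diag=10, rhs=3; c'=1/5, d'=3/10
row 2: denom=8−2·1/5=38/5; d'=(18−2·3/10)/(38/5)=87/38
back: M2=87/38
back: M1=3/10−1/5·87/38=-3/19
M: M0=0, M1=-3/19, M2=87/38, M3=0
seg 0: a=4, c=M0/2=0, d=(M1−M0)/(6·3)=-1/114, b=Δ0−h0·(2M0+M1)/6=-73/38
seg 1: a=-2, c=M1/2=-3/38, d=(M2−M1)/(6·2)=31/152, b=Δ1−h1·(2M1+M2)/6=-41/19
seg 2: a=-5, c=M2/2=87/76, d=(M3−M2)/(6·2)=-29/152, b=Δ2−h2·(2M2+M3)/6=-1/38
t_q=9/2 → seg 1, τ=3/2; S=-2+-41/19·τ+-3/38·τ²+31/152·τ³=-5747/1216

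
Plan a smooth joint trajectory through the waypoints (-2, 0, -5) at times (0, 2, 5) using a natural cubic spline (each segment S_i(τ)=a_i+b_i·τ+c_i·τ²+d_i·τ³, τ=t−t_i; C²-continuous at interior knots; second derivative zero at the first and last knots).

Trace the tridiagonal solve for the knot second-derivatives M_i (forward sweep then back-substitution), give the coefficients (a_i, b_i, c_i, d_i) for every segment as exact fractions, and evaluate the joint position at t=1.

Δ: Δ0=1, Δ1=-5/3
row 1: diag=10, rhs=-16; c'=3/10, d'=-8/5
back: M1=-8/5
M: M0=0, M1=-8/5, M2=0
seg 0: a=-2, c=M0/2=0, d=(M1−M0)/(6·2)=-2/15, b=Δ0−h0·(2M0+M1)/6=23/15
seg 1: a=0, c=M1/2=-4/5, d=(M2−M1)/(6·3)=4/45, b=Δ1−h1·(2M1+M2)/6=-1/15
t_q=1 → seg 0, τ=1; S=-2+23/15·τ+0·τ²+-2/15·τ³=-3/5

  seg 0: a=-2 b=23/15 c=0 d=-2/15
  seg 1: a=0 b=-1/15 c=-4/5 d=4/45
S(1) = -3/5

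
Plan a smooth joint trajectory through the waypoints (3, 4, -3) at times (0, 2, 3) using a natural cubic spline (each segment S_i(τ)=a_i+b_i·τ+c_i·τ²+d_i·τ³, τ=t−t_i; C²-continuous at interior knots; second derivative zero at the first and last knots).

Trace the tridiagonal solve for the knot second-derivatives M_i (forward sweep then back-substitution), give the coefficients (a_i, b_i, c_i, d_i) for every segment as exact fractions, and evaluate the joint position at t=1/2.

  seg 0: a=3 b=3 c=0 d=-5/8
  seg 1: a=4 b=-9/2 c=-15/4 d=5/4
S(1/2) = 283/64

Δ: Δ0=1/2, Δ1=-7
row 1: diag=6, rhs=-45; c'=1/6, d'=-15/2
back: M1=-15/2
M: M0=0, M1=-15/2, M2=0
seg 0: a=3, c=M0/2=0, d=(M1−M0)/(6·2)=-5/8, b=Δ0−h0·(2M0+M1)/6=3
seg 1: a=4, c=M1/2=-15/4, d=(M2−M1)/(6·1)=5/4, b=Δ1−h1·(2M1+M2)/6=-9/2
t_q=1/2 → seg 0, τ=1/2; S=3+3·τ+0·τ²+-5/8·τ³=283/64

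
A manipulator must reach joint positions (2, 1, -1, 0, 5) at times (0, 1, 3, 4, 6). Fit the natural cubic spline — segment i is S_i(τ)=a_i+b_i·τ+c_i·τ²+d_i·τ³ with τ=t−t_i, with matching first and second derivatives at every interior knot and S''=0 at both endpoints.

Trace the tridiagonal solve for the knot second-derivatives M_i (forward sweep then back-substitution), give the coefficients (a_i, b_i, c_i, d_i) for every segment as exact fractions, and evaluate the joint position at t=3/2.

  seg 0: a=2 b=-55/62 c=0 d=-7/62
  seg 1: a=1 b=-38/31 c=-21/62 d=7/31
  seg 2: a=-1 b=4/31 c=63/62 d=-9/62
  seg 3: a=0 b=107/62 c=18/31 d=-3/31
S(3/2) = 41/124

Δ: Δ0=-1, Δ1=-1, Δ2=1, Δ3=5/2
row 1: diag=6, rhs=0; c'=1/3, d'=0
row 2: denom=6−2·1/3=16/3; d'=(12−2·0)/(16/3)=9/4
row 3: denom=6−1·3/16=93/16; d'=(9−1·9/4)/(93/16)=36/31
back: M3=36/31
back: M2=9/4−3/16·36/31=63/31
back: M1=0−1/3·63/31=-21/31
M: M0=0, M1=-21/31, M2=63/31, M3=36/31, M4=0
seg 0: a=2, c=M0/2=0, d=(M1−M0)/(6·1)=-7/62, b=Δ0−h0·(2M0+M1)/6=-55/62
seg 1: a=1, c=M1/2=-21/62, d=(M2−M1)/(6·2)=7/31, b=Δ1−h1·(2M1+M2)/6=-38/31
seg 2: a=-1, c=M2/2=63/62, d=(M3−M2)/(6·1)=-9/62, b=Δ2−h2·(2M2+M3)/6=4/31
seg 3: a=0, c=M3/2=18/31, d=(M4−M3)/(6·2)=-3/31, b=Δ3−h3·(2M3+M4)/6=107/62
t_q=3/2 → seg 1, τ=1/2; S=1+-38/31·τ+-21/62·τ²+7/31·τ³=41/124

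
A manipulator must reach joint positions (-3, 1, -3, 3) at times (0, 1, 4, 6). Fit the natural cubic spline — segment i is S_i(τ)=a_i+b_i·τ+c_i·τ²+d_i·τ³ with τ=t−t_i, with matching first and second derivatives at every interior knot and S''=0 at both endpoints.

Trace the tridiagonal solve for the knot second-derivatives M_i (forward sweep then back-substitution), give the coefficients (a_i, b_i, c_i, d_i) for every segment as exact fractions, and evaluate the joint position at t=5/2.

Δ: Δ0=4, Δ1=-4/3, Δ2=3
row 1: diag=8, rhs=-32; c'=3/8, d'=-4
row 2: denom=10−3·3/8=71/8; d'=(26−3·-4)/(71/8)=304/71
back: M2=304/71
back: M1=-4−3/8·304/71=-398/71
M: M0=0, M1=-398/71, M2=304/71, M3=0
seg 0: a=-3, c=M0/2=0, d=(M1−M0)/(6·1)=-199/213, b=Δ0−h0·(2M0+M1)/6=1051/213
seg 1: a=1, c=M1/2=-199/71, d=(M2−M1)/(6·3)=39/71, b=Δ1−h1·(2M1+M2)/6=454/213
seg 2: a=-3, c=M2/2=152/71, d=(M3−M2)/(6·2)=-76/213, b=Δ2−h2·(2M2+M3)/6=31/213
t_q=5/2 → seg 1, τ=3/2; S=1+454/213·τ+-199/71·τ²+39/71·τ³=-145/568

  seg 0: a=-3 b=1051/213 c=0 d=-199/213
  seg 1: a=1 b=454/213 c=-199/71 d=39/71
  seg 2: a=-3 b=31/213 c=152/71 d=-76/213
S(5/2) = -145/568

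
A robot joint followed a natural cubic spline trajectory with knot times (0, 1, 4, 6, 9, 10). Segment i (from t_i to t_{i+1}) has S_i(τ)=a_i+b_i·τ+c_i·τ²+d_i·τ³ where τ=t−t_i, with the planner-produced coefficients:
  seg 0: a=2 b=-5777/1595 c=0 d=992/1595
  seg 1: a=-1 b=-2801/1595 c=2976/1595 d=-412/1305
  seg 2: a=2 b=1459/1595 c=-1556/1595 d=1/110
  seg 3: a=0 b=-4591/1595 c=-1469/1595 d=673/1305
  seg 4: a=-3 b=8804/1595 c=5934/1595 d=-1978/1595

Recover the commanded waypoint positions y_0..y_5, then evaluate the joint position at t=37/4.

y_0=2 y_1=-1 y_2=2 y_3=0 y_4=-3 y_5=5
S(37/4) = -71809/51040

y_0 = S_0(0) = a_0 = 2
y_1 = S_1(0) = a_1 = -1
y_2 = S_2(0) = a_2 = 2
y_3 = S_3(0) = a_3 = 0
y_4 = S_4(0) = a_4 = -3
y_5 = S_4(1) = 5
t_q=37/4 is in segment 4 (τ=1/4); S_4(τ)=-71809/51040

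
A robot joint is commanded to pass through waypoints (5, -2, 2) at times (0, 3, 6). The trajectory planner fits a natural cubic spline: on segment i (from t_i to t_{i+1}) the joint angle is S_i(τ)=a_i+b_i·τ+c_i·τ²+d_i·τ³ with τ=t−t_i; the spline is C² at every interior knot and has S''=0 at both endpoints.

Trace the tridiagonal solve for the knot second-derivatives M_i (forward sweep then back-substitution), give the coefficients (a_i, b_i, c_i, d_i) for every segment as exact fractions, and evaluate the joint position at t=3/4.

Δ: Δ0=-7/3, Δ1=4/3
row 1: diag=12, rhs=22; c'=1/4, d'=11/6
back: M1=11/6
M: M0=0, M1=11/6, M2=0
seg 0: a=5, c=M0/2=0, d=(M1−M0)/(6·3)=11/108, b=Δ0−h0·(2M0+M1)/6=-13/4
seg 1: a=-2, c=M1/2=11/12, d=(M2−M1)/(6·3)=-11/108, b=Δ1−h1·(2M1+M2)/6=-1/2
t_q=3/4 → seg 0, τ=3/4; S=5+-13/4·τ+0·τ²+11/108·τ³=667/256

  seg 0: a=5 b=-13/4 c=0 d=11/108
  seg 1: a=-2 b=-1/2 c=11/12 d=-11/108
S(3/4) = 667/256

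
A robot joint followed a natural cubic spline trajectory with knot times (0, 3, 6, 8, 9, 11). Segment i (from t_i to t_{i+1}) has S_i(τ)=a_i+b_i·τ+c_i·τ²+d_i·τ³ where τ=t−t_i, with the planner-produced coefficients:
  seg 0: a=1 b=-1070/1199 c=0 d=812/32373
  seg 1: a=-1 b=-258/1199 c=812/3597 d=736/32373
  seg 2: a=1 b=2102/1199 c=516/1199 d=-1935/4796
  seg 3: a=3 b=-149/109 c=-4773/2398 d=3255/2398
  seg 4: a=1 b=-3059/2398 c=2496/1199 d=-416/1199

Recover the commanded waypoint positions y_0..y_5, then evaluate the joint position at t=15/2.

y_0=1 y_1=-1 y_2=1 y_3=3 y_4=1 y_5=4
S(15/2) = 124171/38368

y_0 = S_0(0) = a_0 = 1
y_1 = S_1(0) = a_1 = -1
y_2 = S_2(0) = a_2 = 1
y_3 = S_3(0) = a_3 = 3
y_4 = S_4(0) = a_4 = 1
y_5 = S_4(2) = 4
t_q=15/2 is in segment 2 (τ=3/2); S_2(τ)=124171/38368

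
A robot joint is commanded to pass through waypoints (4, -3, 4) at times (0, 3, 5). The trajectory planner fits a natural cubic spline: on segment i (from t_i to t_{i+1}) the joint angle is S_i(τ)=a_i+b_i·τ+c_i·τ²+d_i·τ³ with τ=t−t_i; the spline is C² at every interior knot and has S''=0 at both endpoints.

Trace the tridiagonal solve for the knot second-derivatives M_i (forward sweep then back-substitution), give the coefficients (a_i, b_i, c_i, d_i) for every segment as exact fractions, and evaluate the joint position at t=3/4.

  seg 0: a=4 b=-49/12 c=0 d=7/36
  seg 1: a=-3 b=7/6 c=7/4 d=-7/24
S(3/4) = 261/256

Δ: Δ0=-7/3, Δ1=7/2
row 1: diag=10, rhs=35; c'=1/5, d'=7/2
back: M1=7/2
M: M0=0, M1=7/2, M2=0
seg 0: a=4, c=M0/2=0, d=(M1−M0)/(6·3)=7/36, b=Δ0−h0·(2M0+M1)/6=-49/12
seg 1: a=-3, c=M1/2=7/4, d=(M2−M1)/(6·2)=-7/24, b=Δ1−h1·(2M1+M2)/6=7/6
t_q=3/4 → seg 0, τ=3/4; S=4+-49/12·τ+0·τ²+7/36·τ³=261/256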